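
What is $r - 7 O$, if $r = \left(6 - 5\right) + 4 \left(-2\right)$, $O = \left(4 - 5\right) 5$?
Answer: $28$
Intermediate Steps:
$O = -5$ ($O = \left(-1\right) 5 = -5$)
$r = -7$ ($r = \left(6 - 5\right) - 8 = 1 - 8 = -7$)
$r - 7 O = -7 - -35 = -7 + 35 = 28$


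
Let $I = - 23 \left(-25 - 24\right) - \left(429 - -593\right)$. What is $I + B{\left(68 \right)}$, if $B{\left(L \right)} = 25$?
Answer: $130$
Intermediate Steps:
$I = 105$ ($I = \left(-23\right) \left(-49\right) - \left(429 + 593\right) = 1127 - 1022 = 105$)
$I + B{\left(68 \right)} = 105 + 25 = 130$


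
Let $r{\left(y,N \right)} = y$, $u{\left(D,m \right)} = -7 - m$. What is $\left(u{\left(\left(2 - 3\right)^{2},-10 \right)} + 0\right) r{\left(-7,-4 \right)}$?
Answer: $-21$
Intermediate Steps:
$\left(u{\left(\left(2 - 3\right)^{2},-10 \right)} + 0\right) r{\left(-7,-4 \right)} = \left(\left(-7 - -10\right) + 0\right) \left(-7\right) = \left(\left(-7 + 10\right) + 0\right) \left(-7\right) = \left(3 + 0\right) \left(-7\right) = 3 \left(-7\right) = -21$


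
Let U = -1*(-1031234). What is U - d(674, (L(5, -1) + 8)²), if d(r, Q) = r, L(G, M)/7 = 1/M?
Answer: 1030560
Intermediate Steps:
L(G, M) = 7/M
U = 1031234
U - d(674, (L(5, -1) + 8)²) = 1031234 - 1*674 = 1031234 - 674 = 1030560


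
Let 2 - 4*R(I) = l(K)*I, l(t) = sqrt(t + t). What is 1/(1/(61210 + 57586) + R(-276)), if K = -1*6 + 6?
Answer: 118796/59399 ≈ 2.0000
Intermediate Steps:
K = 0 (K = -6 + 6 = 0)
l(t) = sqrt(2)*sqrt(t) (l(t) = sqrt(2*t) = sqrt(2)*sqrt(t))
R(I) = 1/2 (R(I) = 1/2 - sqrt(2)*sqrt(0)*I/4 = 1/2 - sqrt(2)*0*I/4 = 1/2 - 0*I = 1/2 - 1/4*0 = 1/2 + 0 = 1/2)
1/(1/(61210 + 57586) + R(-276)) = 1/(1/(61210 + 57586) + 1/2) = 1/(1/118796 + 1/2) = 1/(59399/118796) = 118796/59399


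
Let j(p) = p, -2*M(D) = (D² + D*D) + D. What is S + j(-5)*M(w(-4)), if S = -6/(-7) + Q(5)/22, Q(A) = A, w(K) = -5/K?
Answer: 14811/1232 ≈ 12.022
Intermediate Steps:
M(D) = -D² - D/2 (M(D) = -((D² + D*D) + D)/2 = -((D² + D²) + D)/2 = -(2*D² + D)/2 = -(D + 2*D²)/2 = -D² - D/2)
S = 167/154 (S = -6/(-7) + 5/22 = -6*(-⅐) + 5*(1/22) = 6/7 + 5/22 = 167/154 ≈ 1.0844)
S + j(-5)*M(w(-4)) = 167/154 - (-5)*(-5/(-4))*(½ - 5/(-4)) = 167/154 - (-5)*(-5*(-¼))*(½ - 5*(-¼)) = 167/154 - (-5)*5*(½ + 5/4)/4 = 167/154 - (-5)*5*7/(4*4) = 167/154 - 5*(-35/16) = 167/154 + 175/16 = 14811/1232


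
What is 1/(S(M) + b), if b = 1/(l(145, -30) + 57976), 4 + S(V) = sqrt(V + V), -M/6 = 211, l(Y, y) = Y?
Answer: -13512144443/8607272568301 - 6756101282*I*sqrt(633)/8607272568301 ≈ -0.0015699 - 0.019748*I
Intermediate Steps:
M = -1266 (M = -6*211 = -1266)
S(V) = -4 + sqrt(2)*sqrt(V) (S(V) = -4 + sqrt(V + V) = -4 + sqrt(2*V) = -4 + sqrt(2)*sqrt(V))
b = 1/58121 (b = 1/(145 + 57976) = 1/58121 ≈ 1.7205e-5)
1/(S(M) + b) = 1/((-4 + sqrt(2)*sqrt(-1266)) + 1/58121) = 1/((-4 + sqrt(2)*(I*sqrt(1266))) + 1/58121) = 1/((-4 + 2*I*sqrt(633)) + 1/58121) = 1/(-232483/58121 + 2*I*sqrt(633))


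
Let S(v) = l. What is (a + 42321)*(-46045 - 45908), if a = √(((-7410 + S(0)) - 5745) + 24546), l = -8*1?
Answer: -3891542913 - 91953*√11383 ≈ -3.9014e+9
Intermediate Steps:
l = -8
S(v) = -8
a = √11383 (a = √(((-7410 - 8) - 5745) + 24546) = √((-7418 - 5745) + 24546) = √(-13163 + 24546) = √11383 ≈ 106.69)
(a + 42321)*(-46045 - 45908) = (√11383 + 42321)*(-46045 - 45908) = (42321 + √11383)*(-91953) = -3891542913 - 91953*√11383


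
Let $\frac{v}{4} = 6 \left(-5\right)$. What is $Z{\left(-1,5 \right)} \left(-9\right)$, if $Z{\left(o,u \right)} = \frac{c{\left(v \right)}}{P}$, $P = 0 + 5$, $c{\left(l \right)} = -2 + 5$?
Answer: $- \frac{27}{5} \approx -5.4$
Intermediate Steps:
$v = -120$ ($v = 4 \cdot 6 \left(-5\right) = 4 \left(-30\right) = -120$)
$c{\left(l \right)} = 3$
$P = 5$
$Z{\left(o,u \right)} = \frac{3}{5}$
$Z{\left(-1,5 \right)} \left(-9\right) = \frac{3}{5} \left(-9\right) = - \frac{27}{5}$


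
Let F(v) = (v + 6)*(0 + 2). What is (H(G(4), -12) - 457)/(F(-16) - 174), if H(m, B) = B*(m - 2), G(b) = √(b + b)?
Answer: 433/194 + 12*√2/97 ≈ 2.4069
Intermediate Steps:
G(b) = √2*√b (G(b) = √(2*b) = √2*√b)
H(m, B) = B*(-2 + m)
F(v) = 12 + 2*v (F(v) = (6 + v)*2 = 12 + 2*v)
(H(G(4), -12) - 457)/(F(-16) - 174) = (-12*(-2 + √2*√4) - 457)/((12 + 2*(-16)) - 174) = (-12*(-2 + √2*2) - 457)/((12 - 32) - 174) = (-12*(-2 + 2*√2) - 457)/(-20 - 174) = ((24 - 24*√2) - 457)/(-194) = (-433 - 24*√2)*(-1/194) = 433/194 + 12*√2/97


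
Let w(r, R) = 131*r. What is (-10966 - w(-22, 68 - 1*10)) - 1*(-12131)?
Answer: 4047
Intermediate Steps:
(-10966 - w(-22, 68 - 1*10)) - 1*(-12131) = (-10966 - 131*(-22)) - 1*(-12131) = (-10966 - 1*(-2882)) + 12131 = (-10966 + 2882) + 12131 = -8084 + 12131 = 4047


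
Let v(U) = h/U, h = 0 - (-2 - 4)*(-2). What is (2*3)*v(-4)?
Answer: 18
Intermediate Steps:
h = -12 (h = 0 - (-6)*(-2) = 0 - 1*12 = 0 - 12 = -12)
v(U) = -12/U
(2*3)*v(-4) = (2*3)*(-12/(-4)) = 6*(-12*(-1/4)) = 6*3 = 18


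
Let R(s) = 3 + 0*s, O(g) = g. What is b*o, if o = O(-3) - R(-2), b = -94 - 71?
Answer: 990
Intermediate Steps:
b = -165
R(s) = 3 (R(s) = 3 + 0 = 3)
o = -6 (o = -3 - 1*3 = -3 - 3 = -6)
b*o = -165*(-6) = 990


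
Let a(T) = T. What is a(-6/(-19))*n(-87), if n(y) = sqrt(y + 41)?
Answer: 6*I*sqrt(46)/19 ≈ 2.1418*I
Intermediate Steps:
n(y) = sqrt(41 + y)
a(-6/(-19))*n(-87) = (-6/(-19))*sqrt(41 - 87) = (-6*(-1/19))*sqrt(-46) = 6*(I*sqrt(46))/19 = 6*I*sqrt(46)/19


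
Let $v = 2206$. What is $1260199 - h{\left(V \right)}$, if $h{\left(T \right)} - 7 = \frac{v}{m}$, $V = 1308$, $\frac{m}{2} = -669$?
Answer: $\frac{843069551}{669} \approx 1.2602 \cdot 10^{6}$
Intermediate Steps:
$m = -1338$ ($m = 2 \left(-669\right) = -1338$)
$h{\left(T \right)} = \frac{3580}{669}$ ($h{\left(T \right)} = 7 + \frac{2206}{-1338} = 7 + 2206 \left(- \frac{1}{1338}\right) = 7 - \frac{1103}{669} = \frac{3580}{669}$)
$1260199 - h{\left(V \right)} = 1260199 - \frac{3580}{669} = \frac{843069551}{669}$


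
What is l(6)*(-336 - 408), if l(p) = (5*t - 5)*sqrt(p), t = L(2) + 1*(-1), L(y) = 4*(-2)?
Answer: 37200*sqrt(6) ≈ 91121.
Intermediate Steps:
L(y) = -8
t = -9 (t = -8 + 1*(-1) = -8 - 1 = -9)
l(p) = -50*sqrt(p) (l(p) = (5*(-9) - 5)*sqrt(p) = (-45 - 5)*sqrt(p) = -50*sqrt(p))
l(6)*(-336 - 408) = (-50*sqrt(6))*(-336 - 408) = -50*sqrt(6)*(-744) = 37200*sqrt(6)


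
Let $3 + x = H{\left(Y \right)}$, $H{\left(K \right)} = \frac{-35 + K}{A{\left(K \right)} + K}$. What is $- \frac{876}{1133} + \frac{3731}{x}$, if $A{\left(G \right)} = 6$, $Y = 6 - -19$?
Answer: $- \frac{1273147}{1133} \approx -1123.7$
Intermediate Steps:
$Y = 25$ ($Y = 6 + 19 = 25$)
$H{\left(K \right)} = \frac{-35 + K}{6 + K}$
$x = - \frac{103}{31}$ ($x = -3 + \frac{-35 + 25}{6 + 25} = -3 + \frac{1}{31} \left(-10\right) = -3 - \frac{10}{31} = - \frac{103}{31} \approx -3.3226$)
$- \frac{876}{1133} + \frac{3731}{x} = - \frac{876}{1133} + \frac{3731}{- \frac{103}{31}} = \left(-876\right) \frac{1}{1133} + 3731 \left(- \frac{31}{103}\right) = - \frac{876}{1133} - \frac{115661}{103} = - \frac{1273147}{1133}$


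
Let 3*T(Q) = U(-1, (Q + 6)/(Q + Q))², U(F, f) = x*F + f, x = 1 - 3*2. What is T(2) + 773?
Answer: 2368/3 ≈ 789.33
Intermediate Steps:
x = -5 (x = 1 - 6 = -5)
U(F, f) = f - 5*F (U(F, f) = -5*F + f = f - 5*F)
T(Q) = (5 + (6 + Q)/(2*Q))²/3 (T(Q) = ((Q + 6)/(Q + Q) - 5*(-1))²/3 = ((6 + Q)/((2*Q)) + 5)²/3 = ((6 + Q)*(1/(2*Q)) + 5)²/3 = ((6 + Q)/(2*Q) + 5)²/3 = (5 + (6 + Q)/(2*Q))²/3)
T(2) + 773 = (1/12)*(6 + 11*2)²/2² + 773 = (1/12)*(¼)*(6 + 22)² + 773 = (1/12)*(¼)*28² + 773 = (1/12)*(¼)*784 + 773 = 49/3 + 773 = 2368/3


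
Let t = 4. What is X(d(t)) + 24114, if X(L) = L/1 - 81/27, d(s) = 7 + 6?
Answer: 24124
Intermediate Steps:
d(s) = 13
X(L) = -3 + L (X(L) = L*1 - 81*1/27 = L - 3 = -3 + L)
X(d(t)) + 24114 = (-3 + 13) + 24114 = 10 + 24114 = 24124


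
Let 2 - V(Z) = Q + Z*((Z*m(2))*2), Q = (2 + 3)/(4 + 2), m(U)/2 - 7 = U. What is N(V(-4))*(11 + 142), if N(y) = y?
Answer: -175899/2 ≈ -87950.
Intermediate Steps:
m(U) = 14 + 2*U
Q = 5/6 ≈ 0.83333
V(Z) = 7/6 - 36*Z**2 (V(Z) = 2 - (5/6 + Z*((Z*(14 + 2*2))*2)) = 2 - (5/6 + Z*((Z*(14 + 4))*2)) = 2 - (5/6 + Z*((Z*18)*2)) = 2 - (5/6 + Z*((18*Z)*2)) = 2 - (5/6 + Z*(36*Z)) = 2 - (5/6 + 36*Z**2) = 2 + (-5/6 - 36*Z**2) = 7/6 - 36*Z**2)
N(V(-4))*(11 + 142) = (7/6 - 36*(-4)**2)*(11 + 142) = (7/6 - 36*16)*153 = (7/6 - 576)*153 = -3449/6*153 = -175899/2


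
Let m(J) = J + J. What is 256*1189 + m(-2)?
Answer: 304380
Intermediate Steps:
m(J) = 2*J
256*1189 + m(-2) = 256*1189 + 2*(-2) = 304384 - 4 = 304380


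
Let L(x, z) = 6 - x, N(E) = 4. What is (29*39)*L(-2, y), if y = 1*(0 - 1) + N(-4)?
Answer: 9048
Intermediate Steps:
y = 3 (y = 1*(0 - 1) + 4 = 1*(-1) + 4 = -1 + 4 = 3)
(29*39)*L(-2, y) = (29*39)*(6 - 1*(-2)) = 1131*(6 + 2) = 1131*8 = 9048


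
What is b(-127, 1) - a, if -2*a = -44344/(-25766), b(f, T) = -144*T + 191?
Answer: 616587/12883 ≈ 47.861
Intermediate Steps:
b(f, T) = 191 - 144*T
a = -11086/12883 (a = -(-22172)/(-25766) = -(-22172)*(-1)/25766 = -½*22172/12883 = -11086/12883 ≈ -0.86051)
b(-127, 1) - a = (191 - 144*1) - 1*(-11086/12883) = (191 - 144) + 11086/12883 = 47 + 11086/12883 = 616587/12883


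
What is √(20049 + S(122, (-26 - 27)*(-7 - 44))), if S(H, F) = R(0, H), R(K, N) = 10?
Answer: √20059 ≈ 141.63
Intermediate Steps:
S(H, F) = 10
√(20049 + S(122, (-26 - 27)*(-7 - 44))) = √(20049 + 10) = √20059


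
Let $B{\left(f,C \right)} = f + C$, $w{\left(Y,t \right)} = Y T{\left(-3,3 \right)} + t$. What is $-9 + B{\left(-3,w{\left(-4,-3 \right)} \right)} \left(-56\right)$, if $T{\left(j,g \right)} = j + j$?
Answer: $-1017$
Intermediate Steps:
$T{\left(j,g \right)} = 2 j$
$w{\left(Y,t \right)} = t - 6 Y$ ($w{\left(Y,t \right)} = Y 2 \left(-3\right) + t = Y \left(-6\right) + t = - 6 Y + t = t - 6 Y$)
$B{\left(f,C \right)} = C + f$
$-9 + B{\left(-3,w{\left(-4,-3 \right)} \right)} \left(-56\right) = -9 + \left(\left(-3 - -24\right) - 3\right) \left(-56\right) = -9 + \left(\left(-3 + 24\right) - 3\right) \left(-56\right) = -9 + \left(21 - 3\right) \left(-56\right) = -9 + 18 \left(-56\right) = -9 - 1008 = -1017$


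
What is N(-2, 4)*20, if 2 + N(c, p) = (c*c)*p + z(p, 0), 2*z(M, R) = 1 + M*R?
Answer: 290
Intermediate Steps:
z(M, R) = ½ + M*R/2 (z(M, R) = (1 + M*R)/2 = ½ + M*R/2)
N(c, p) = -3/2 + p*c² (N(c, p) = -2 + ((c*c)*p + (½ + (½)*p*0)) = -2 + (c²*p + (½ + 0)) = -2 + (p*c² + ½) = -2 + (½ + p*c²) = -3/2 + p*c²)
N(-2, 4)*20 = (-3/2 + 4*(-2)²)*20 = (-3/2 + 4*4)*20 = (-3/2 + 16)*20 = (29/2)*20 = 290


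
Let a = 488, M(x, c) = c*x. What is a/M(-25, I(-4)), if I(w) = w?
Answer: 122/25 ≈ 4.8800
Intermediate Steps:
a/M(-25, I(-4)) = 488/((-4*(-25))) = 488/100 = 488*(1/100) = 122/25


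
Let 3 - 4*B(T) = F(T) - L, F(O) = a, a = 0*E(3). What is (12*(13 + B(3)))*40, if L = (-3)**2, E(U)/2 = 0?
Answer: 7680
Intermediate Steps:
E(U) = 0 (E(U) = 2*0 = 0)
L = 9
a = 0 (a = 0*0 = 0)
F(O) = 0
B(T) = 3 (B(T) = 3/4 - (0 - 1*9)/4 = 3/4 - (0 - 9)/4 = 3/4 - 1/4*(-9) = 3/4 + 9/4 = 3)
(12*(13 + B(3)))*40 = (12*(13 + 3))*40 = (12*16)*40 = 192*40 = 7680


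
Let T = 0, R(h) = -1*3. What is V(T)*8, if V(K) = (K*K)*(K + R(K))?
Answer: 0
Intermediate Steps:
R(h) = -3
V(K) = K**2*(-3 + K) (V(K) = (K*K)*(K - 3) = K**2*(-3 + K))
V(T)*8 = (0**2*(-3 + 0))*8 = (0*(-3))*8 = 0*8 = 0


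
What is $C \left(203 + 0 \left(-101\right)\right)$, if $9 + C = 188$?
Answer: $36337$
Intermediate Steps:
$C = 179$ ($C = -9 + 188 = 179$)
$C \left(203 + 0 \left(-101\right)\right) = 179 \left(203 + 0 \left(-101\right)\right) = 179 \left(203 + 0\right) = 179 \cdot 203 = 36337$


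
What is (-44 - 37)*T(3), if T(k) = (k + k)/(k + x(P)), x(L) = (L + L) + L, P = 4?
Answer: -162/5 ≈ -32.400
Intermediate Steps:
x(L) = 3*L (x(L) = 2*L + L = 3*L)
T(k) = 2*k/(12 + k) (T(k) = (k + k)/(k + 3*4) = (2*k)/(k + 12) = (2*k)/(12 + k) = 2*k/(12 + k))
(-44 - 37)*T(3) = (-44 - 37)*(2*3/(12 + 3)) = -162*3/15 = -81*⅖ = -162/5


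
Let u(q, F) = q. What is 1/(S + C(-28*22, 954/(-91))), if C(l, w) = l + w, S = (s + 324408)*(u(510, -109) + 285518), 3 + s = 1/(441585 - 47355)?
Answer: 17937465/1664397874199771224 ≈ 1.0777e-11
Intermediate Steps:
s = -1182689/394230 (s = -3 + 1/(441585 - 47355) = -3 + 1/394230 = -1182689/394230 ≈ -3.0000)
S = 18290086653157114/197115 (S = (-1182689/394230 + 324408)*(510 + 285518) = (127890183151/394230)*286028 = 18290086653157114/197115 ≈ 9.2789e+10)
1/(S + C(-28*22, 954/(-91))) = 1/(18290086653157114/197115 + (-28*22 + 954/(-91))) = 1/(18290086653157114/197115 + (-616 + 954*(-1/91))) = 1/(18290086653157114/197115 + (-616 - 954/91)) = 1/(18290086653157114/197115 - 57010/91) = 1/(1664397874199771224/17937465) = 17937465/1664397874199771224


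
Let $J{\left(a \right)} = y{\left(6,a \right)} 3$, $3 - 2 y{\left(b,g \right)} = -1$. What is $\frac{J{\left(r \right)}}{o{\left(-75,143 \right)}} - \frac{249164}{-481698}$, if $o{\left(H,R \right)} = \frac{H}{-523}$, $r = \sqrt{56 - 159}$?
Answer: $\frac{255042604}{6021225} \approx 42.357$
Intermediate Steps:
$y{\left(b,g \right)} = 2$ ($y{\left(b,g \right)} = \frac{3}{2} - - \frac{1}{2} = \frac{3}{2} + \frac{1}{2} = 2$)
$r = i \sqrt{103}$ ($r = \sqrt{-103} = i \sqrt{103} \approx 10.149 i$)
$J{\left(a \right)} = 6$ ($J{\left(a \right)} = 2 \cdot 3 = 6$)
$o{\left(H,R \right)} = - \frac{H}{523}$ ($o{\left(H,R \right)} = H \left(- \frac{1}{523}\right) = - \frac{H}{523}$)
$\frac{J{\left(r \right)}}{o{\left(-75,143 \right)}} - \frac{249164}{-481698} = \frac{6}{\left(- \frac{1}{523}\right) \left(-75\right)} - \frac{249164}{-481698} = \frac{6}{\frac{75}{523}} - - \frac{124582}{240849} = 6 \cdot \frac{523}{75} + \frac{124582}{240849} = \frac{1046}{25} + \frac{124582}{240849} = \frac{255042604}{6021225}$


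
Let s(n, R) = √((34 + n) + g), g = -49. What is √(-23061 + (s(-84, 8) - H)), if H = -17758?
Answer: √(-5303 + 3*I*√11) ≈ 0.0683 + 72.822*I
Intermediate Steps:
s(n, R) = √(-15 + n) (s(n, R) = √((34 + n) - 49) = √(-15 + n))
√(-23061 + (s(-84, 8) - H)) = √(-23061 + (√(-15 - 84) - 1*(-17758))) = √(-23061 + (√(-99) + 17758)) = √(-23061 + (3*I*√11 + 17758)) = √(-23061 + (17758 + 3*I*√11)) = √(-5303 + 3*I*√11)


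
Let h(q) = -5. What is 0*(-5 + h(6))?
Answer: 0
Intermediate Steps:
0*(-5 + h(6)) = 0*(-5 - 5) = 0*(-10) = 0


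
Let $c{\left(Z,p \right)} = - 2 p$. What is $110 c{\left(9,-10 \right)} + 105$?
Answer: $2305$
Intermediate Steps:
$110 c{\left(9,-10 \right)} + 105 = 110 \left(\left(-2\right) \left(-10\right)\right) + 105 = 110 \cdot 20 + 105 = 2200 + 105 = 2305$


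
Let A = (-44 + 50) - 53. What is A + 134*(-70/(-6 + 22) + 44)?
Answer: 21051/4 ≈ 5262.8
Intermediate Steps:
A = -47 (A = 6 - 53 = -47)
A + 134*(-70/(-6 + 22) + 44) = -47 + 134*(-70/(-6 + 22) + 44) = -47 + 134*(-70/16 + 44) = -47 + 134*(-70*1/16 + 44) = -47 + 134*(-35/8 + 44) = -47 + 134*(317/8) = -47 + 21239/4 = 21051/4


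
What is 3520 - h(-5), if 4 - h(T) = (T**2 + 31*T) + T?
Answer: 3381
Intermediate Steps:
h(T) = 4 - T**2 - 32*T (h(T) = 4 - ((T**2 + 31*T) + T) = 4 - (T**2 + 32*T) = 4 + (-T**2 - 32*T) = 4 - T**2 - 32*T)
3520 - h(-5) = 3520 - (4 - 1*(-5)**2 - 32*(-5)) = 3520 - (4 - 1*25 + 160) = 3520 - (4 - 25 + 160) = 3520 - 1*139 = 3520 - 139 = 3381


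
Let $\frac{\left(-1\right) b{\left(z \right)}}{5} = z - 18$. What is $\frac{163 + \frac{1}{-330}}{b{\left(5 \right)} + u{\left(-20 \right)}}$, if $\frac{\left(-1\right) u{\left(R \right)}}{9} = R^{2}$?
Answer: $- \frac{53789}{1166550} \approx -0.046109$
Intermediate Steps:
$b{\left(z \right)} = 90 - 5 z$ ($b{\left(z \right)} = - 5 \left(z - 18\right) = - 5 \left(-18 + z\right) = 90 - 5 z$)
$u{\left(R \right)} = - 9 R^{2}$
$\frac{163 + \frac{1}{-330}}{b{\left(5 \right)} + u{\left(-20 \right)}} = \frac{163 + \frac{1}{-330}}{\left(90 - 25\right) - 9 \left(-20\right)^{2}} = \frac{163 - \frac{1}{330}}{\left(90 - 25\right) - 3600} = \frac{53789}{330 \left(65 - 3600\right)} = \frac{53789}{330 \left(-3535\right)} = \frac{53789}{330} \left(- \frac{1}{3535}\right) = - \frac{53789}{1166550}$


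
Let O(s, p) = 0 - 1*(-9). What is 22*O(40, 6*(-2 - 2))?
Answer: 198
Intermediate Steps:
O(s, p) = 9 (O(s, p) = 0 + 9 = 9)
22*O(40, 6*(-2 - 2)) = 22*9 = 198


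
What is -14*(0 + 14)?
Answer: -196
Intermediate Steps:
-14*(0 + 14) = -14*14 = -196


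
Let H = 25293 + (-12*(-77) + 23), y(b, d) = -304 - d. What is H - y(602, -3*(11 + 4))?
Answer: 26499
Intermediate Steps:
H = 26240 (H = 25293 + (924 + 23) = 25293 + 947 = 26240)
H - y(602, -3*(11 + 4)) = 26240 - (-304 - (-3)*(11 + 4)) = 26240 - (-304 - (-3)*15) = 26240 - (-304 - 1*(-45)) = 26240 - (-304 + 45) = 26240 - 1*(-259) = 26240 + 259 = 26499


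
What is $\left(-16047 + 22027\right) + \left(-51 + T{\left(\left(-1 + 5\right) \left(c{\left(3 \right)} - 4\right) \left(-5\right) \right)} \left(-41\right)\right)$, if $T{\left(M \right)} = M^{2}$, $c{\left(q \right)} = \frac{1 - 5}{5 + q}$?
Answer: $-326171$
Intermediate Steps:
$c{\left(q \right)} = - \frac{4}{5 + q}$
$\left(-16047 + 22027\right) + \left(-51 + T{\left(\left(-1 + 5\right) \left(c{\left(3 \right)} - 4\right) \left(-5\right) \right)} \left(-41\right)\right) = \left(-16047 + 22027\right) + \left(-51 + \left(\left(-1 + 5\right) \left(- \frac{4}{5 + 3} - 4\right) \left(-5\right)\right)^{2} \left(-41\right)\right) = 5980 + \left(-51 + \left(4 \left(- \frac{4}{8} - 4\right) \left(-5\right)\right)^{2} \left(-41\right)\right) = 5980 + \left(-51 + \left(4 \left(\left(-4\right) \frac{1}{8} - 4\right) \left(-5\right)\right)^{2} \left(-41\right)\right) = 5980 + \left(-51 + \left(4 \left(- \frac{1}{2} - 4\right) \left(-5\right)\right)^{2} \left(-41\right)\right) = 5980 + \left(-51 + \left(4 \left(- \frac{9}{2}\right) \left(-5\right)\right)^{2} \left(-41\right)\right) = 5980 + \left(-51 + \left(\left(-18\right) \left(-5\right)\right)^{2} \left(-41\right)\right) = 5980 + \left(-51 + 90^{2} \left(-41\right)\right) = 5980 + \left(-51 + 8100 \left(-41\right)\right) = 5980 - 332151 = -326171$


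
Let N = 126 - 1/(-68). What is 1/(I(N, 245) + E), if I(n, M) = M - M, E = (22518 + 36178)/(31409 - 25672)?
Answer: 5737/58696 ≈ 0.097741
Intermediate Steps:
N = 8569/68 (N = 126 - 1*(-1/68) = 126 + 1/68 = 8569/68 ≈ 126.01)
E = 58696/5737 ≈ 10.231
I(n, M) = 0
1/(I(N, 245) + E) = 1/(0 + 58696/5737) = 1/(58696/5737) = 5737/58696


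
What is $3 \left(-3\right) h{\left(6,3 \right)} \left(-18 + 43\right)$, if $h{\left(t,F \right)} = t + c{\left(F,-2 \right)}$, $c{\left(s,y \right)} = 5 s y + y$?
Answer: $5850$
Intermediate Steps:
$c{\left(s,y \right)} = y + 5 s y$ ($c{\left(s,y \right)} = 5 s y + y = y + 5 s y$)
$h{\left(t,F \right)} = -2 + t - 10 F$ ($h{\left(t,F \right)} = t - 2 \left(1 + 5 F\right) = t - \left(2 + 10 F\right) = -2 + t - 10 F$)
$3 \left(-3\right) h{\left(6,3 \right)} \left(-18 + 43\right) = 3 \left(-3\right) \left(-2 + 6 - 30\right) \left(-18 + 43\right) = - 9 \left(-2 + 6 - 30\right) 25 = \left(-9\right) \left(-26\right) 25 = 234 \cdot 25 = 5850$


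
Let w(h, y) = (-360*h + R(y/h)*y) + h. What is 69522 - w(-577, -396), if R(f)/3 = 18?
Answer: -116237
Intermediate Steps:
R(f) = 54 (R(f) = 3*18 = 54)
w(h, y) = -359*h + 54*y (w(h, y) = (-360*h + 54*y) + h = -359*h + 54*y)
69522 - w(-577, -396) = 69522 - (-359*(-577) + 54*(-396)) = 69522 - (207143 - 21384) = 69522 - 1*185759 = 69522 - 185759 = -116237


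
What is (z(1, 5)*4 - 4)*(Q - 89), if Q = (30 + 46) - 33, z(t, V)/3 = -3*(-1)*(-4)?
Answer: 6808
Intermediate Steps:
z(t, V) = -36 (z(t, V) = 3*(-3*(-1)*(-4)) = 3*(3*(-4)) = 3*(-12) = -36)
Q = 43 (Q = 76 - 33 = 43)
(z(1, 5)*4 - 4)*(Q - 89) = (-36*4 - 4)*(43 - 89) = (-144 - 4)*(-46) = -148*(-46) = 6808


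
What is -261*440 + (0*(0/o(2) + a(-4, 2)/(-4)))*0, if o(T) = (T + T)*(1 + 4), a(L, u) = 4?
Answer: -114840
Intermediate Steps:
o(T) = 10*T (o(T) = (2*T)*5 = 10*T)
-261*440 + (0*(0/o(2) + a(-4, 2)/(-4)))*0 = -261*440 + (0*(0/((10*2)) + 4/(-4)))*0 = -114840 + (0*(0/20 + 4*(-¼)))*0 = -114840 + (0*(0*(1/20) - 1))*0 = -114840 + (0*(0 - 1))*0 = -114840 + (0*(-1))*0 = -114840 + 0*0 = -114840 + 0 = -114840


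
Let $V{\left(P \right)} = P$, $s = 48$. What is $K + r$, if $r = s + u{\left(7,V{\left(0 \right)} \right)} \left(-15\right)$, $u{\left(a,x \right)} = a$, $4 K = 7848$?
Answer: $1905$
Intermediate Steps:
$K = 1962$ ($K = \frac{1}{4} \cdot 7848 = 1962$)
$r = -57$ ($r = 48 + 7 \left(-15\right) = 48 - 105 = -57$)
$K + r = 1962 - 57 = 1905$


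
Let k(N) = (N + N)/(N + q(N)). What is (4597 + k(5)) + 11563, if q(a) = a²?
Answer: 48481/3 ≈ 16160.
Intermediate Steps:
k(N) = 2*N/(N + N²) (k(N) = (N + N)/(N + N²) = (2*N)/(N + N²) = 2*N/(N + N²))
(4597 + k(5)) + 11563 = (4597 + 2/(1 + 5)) + 11563 = (4597 + 2/6) + 11563 = (4597 + 2*(⅙)) + 11563 = (4597 + ⅓) + 11563 = 13792/3 + 11563 = 48481/3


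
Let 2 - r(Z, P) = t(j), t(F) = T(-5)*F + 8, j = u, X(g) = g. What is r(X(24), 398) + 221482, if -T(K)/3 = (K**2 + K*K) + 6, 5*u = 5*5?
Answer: 222316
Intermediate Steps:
u = 5 (u = (5*5)/5 = (1/5)*25 = 5)
j = 5
T(K) = -18 - 6*K**2 (T(K) = -3*((K**2 + K*K) + 6) = -3*((K**2 + K**2) + 6) = -3*(2*K**2 + 6) = -3*(6 + 2*K**2) = -18 - 6*K**2)
t(F) = 8 - 168*F (t(F) = (-18 - 6*(-5)**2)*F + 8 = (-18 - 6*25)*F + 8 = (-18 - 150)*F + 8 = -168*F + 8 = 8 - 168*F)
r(Z, P) = 834 (r(Z, P) = 2 - (8 - 168*5) = 2 - (8 - 840) = 2 - 1*(-832) = 2 + 832 = 834)
r(X(24), 398) + 221482 = 834 + 221482 = 222316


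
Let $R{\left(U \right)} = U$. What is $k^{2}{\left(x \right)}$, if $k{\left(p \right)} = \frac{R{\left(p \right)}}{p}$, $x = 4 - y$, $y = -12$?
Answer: $1$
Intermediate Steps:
$x = 16$ ($x = 4 - -12 = 4 + 12 = 16$)
$k{\left(p \right)} = 1$ ($k{\left(p \right)} = \frac{p}{p} = 1$)
$k^{2}{\left(x \right)} = 1^{2} = 1$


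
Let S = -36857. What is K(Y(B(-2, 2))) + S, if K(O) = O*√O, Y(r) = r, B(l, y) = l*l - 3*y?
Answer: -36857 - 2*I*√2 ≈ -36857.0 - 2.8284*I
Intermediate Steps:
B(l, y) = l² - 3*y
K(O) = O^(3/2)
K(Y(B(-2, 2))) + S = ((-2)² - 3*2)^(3/2) - 36857 = (4 - 6)^(3/2) - 36857 = (-2)^(3/2) - 36857 = -2*I*√2 - 36857 = -36857 - 2*I*√2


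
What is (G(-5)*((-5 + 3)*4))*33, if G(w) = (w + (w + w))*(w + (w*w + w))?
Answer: 59400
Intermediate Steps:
G(w) = 3*w*(w**2 + 2*w) (G(w) = (w + 2*w)*(w + (w**2 + w)) = (3*w)*(w + (w + w**2)) = (3*w)*(w**2 + 2*w) = 3*w*(w**2 + 2*w))
(G(-5)*((-5 + 3)*4))*33 = ((3*(-5)**2*(2 - 5))*((-5 + 3)*4))*33 = ((3*25*(-3))*(-2*4))*33 = -225*(-8)*33 = 1800*33 = 59400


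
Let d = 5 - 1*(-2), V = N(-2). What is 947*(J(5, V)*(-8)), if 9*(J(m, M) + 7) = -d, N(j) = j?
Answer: 530320/9 ≈ 58924.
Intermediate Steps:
V = -2
d = 7 (d = 5 + 2 = 7)
J(m, M) = -70/9 (J(m, M) = -7 + (-1*7)/9 = -7 + (1/9)*(-7) = -7 - 7/9 = -70/9)
947*(J(5, V)*(-8)) = 947*(-70/9*(-8)) = 947*(560/9) = 530320/9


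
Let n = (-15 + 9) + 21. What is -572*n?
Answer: -8580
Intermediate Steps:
n = 15 (n = -6 + 21 = 15)
-572*n = -572*15 = -8580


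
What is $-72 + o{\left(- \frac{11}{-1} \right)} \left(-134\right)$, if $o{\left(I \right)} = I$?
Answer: $-1546$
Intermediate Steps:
$-72 + o{\left(- \frac{11}{-1} \right)} \left(-134\right) = -72 + - \frac{11}{-1} \left(-134\right) = -72 + \left(-11\right) \left(-1\right) \left(-134\right) = -72 + 11 \left(-134\right) = -72 - 1474 = -1546$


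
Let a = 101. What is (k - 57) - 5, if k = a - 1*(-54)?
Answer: 93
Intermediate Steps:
k = 155 (k = 101 - 1*(-54) = 101 + 54 = 155)
(k - 57) - 5 = (155 - 57) - 5 = 98 - 5 = 93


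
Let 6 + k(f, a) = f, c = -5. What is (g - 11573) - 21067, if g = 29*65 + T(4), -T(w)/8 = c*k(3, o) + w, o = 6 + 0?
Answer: -30907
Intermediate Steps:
o = 6
k(f, a) = -6 + f
T(w) = -120 - 8*w (T(w) = -8*(-5*(-6 + 3) + w) = -8*(-5*(-3) + w) = -8*(15 + w) = -120 - 8*w)
g = 1733 (g = 29*65 + (-120 - 8*4) = 1885 + (-120 - 32) = 1885 - 152 = 1733)
(g - 11573) - 21067 = (1733 - 11573) - 21067 = -9840 - 21067 = -30907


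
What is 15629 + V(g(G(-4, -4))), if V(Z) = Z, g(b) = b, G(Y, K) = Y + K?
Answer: 15621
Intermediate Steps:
G(Y, K) = K + Y
15629 + V(g(G(-4, -4))) = 15629 + (-4 - 4) = 15629 - 8 = 15621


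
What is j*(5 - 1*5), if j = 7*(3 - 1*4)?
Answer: 0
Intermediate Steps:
j = -7 (j = 7*(3 - 4) = 7*(-1) = -7)
j*(5 - 1*5) = -7*(5 - 1*5) = -7*(5 - 5) = -7*0 = 0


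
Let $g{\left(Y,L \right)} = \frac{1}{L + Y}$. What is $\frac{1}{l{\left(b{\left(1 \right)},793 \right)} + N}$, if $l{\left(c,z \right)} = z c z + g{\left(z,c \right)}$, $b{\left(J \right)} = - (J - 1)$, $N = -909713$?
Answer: $- \frac{793}{721402408} \approx -1.0992 \cdot 10^{-6}$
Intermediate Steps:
$b{\left(J \right)} = 1 - J$ ($b{\left(J \right)} = - (-1 + J) = 1 - J$)
$l{\left(c,z \right)} = \frac{1}{c + z} + c z^{2}$ ($l{\left(c,z \right)} = z c z + \frac{1}{c + z} = c z z + \frac{1}{c + z} = c z^{2} + \frac{1}{c + z} = \frac{1}{c + z} + c z^{2}$)
$\frac{1}{l{\left(b{\left(1 \right)},793 \right)} + N} = \frac{1}{\frac{1 + \left(1 - 1\right) 793^{2} \left(\left(1 - 1\right) + 793\right)}{\left(1 - 1\right) + 793} - 909713} = \frac{1}{\frac{1 + \left(1 - 1\right) 628849 \left(\left(1 - 1\right) + 793\right)}{\left(1 - 1\right) + 793} - 909713} = \frac{1}{\frac{1 + 0 \cdot 628849 \left(0 + 793\right)}{0 + 793} - 909713} = \frac{1}{\frac{1 + 0 \cdot 628849 \cdot 793}{793} - 909713} = \frac{1}{\frac{1 + 0}{793} - 909713} = \frac{1}{\frac{1}{793} \cdot 1 - 909713} = \frac{1}{\frac{1}{793} - 909713} = \frac{1}{- \frac{721402408}{793}} = - \frac{793}{721402408}$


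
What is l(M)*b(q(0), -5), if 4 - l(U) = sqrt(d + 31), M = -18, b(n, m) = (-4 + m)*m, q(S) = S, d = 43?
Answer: 180 - 45*sqrt(74) ≈ -207.10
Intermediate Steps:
b(n, m) = m*(-4 + m)
l(U) = 4 - sqrt(74) (l(U) = 4 - sqrt(43 + 31) = 4 - sqrt(74))
l(M)*b(q(0), -5) = (4 - sqrt(74))*(-5*(-4 - 5)) = (4 - sqrt(74))*(-5*(-9)) = (4 - sqrt(74))*45 = 180 - 45*sqrt(74)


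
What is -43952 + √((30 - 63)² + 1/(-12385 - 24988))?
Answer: -43952 + 2*√380262763027/37373 ≈ -43919.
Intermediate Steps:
-43952 + √((30 - 63)² + 1/(-12385 - 24988)) = -43952 + √((-33)² + 1/(-37373)) = -43952 + √(1089 - 1/37373) = -43952 + √(40699196/37373) = -43952 + 2*√380262763027/37373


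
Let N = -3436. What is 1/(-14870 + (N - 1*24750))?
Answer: -1/43056 ≈ -2.3226e-5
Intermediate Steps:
1/(-14870 + (N - 1*24750)) = 1/(-14870 + (-3436 - 1*24750)) = 1/(-14870 + (-3436 - 24750)) = 1/(-14870 - 28186) = 1/(-43056) = -1/43056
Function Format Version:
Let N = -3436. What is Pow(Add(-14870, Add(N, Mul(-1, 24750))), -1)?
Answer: Rational(-1, 43056) ≈ -2.3226e-5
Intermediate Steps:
Pow(Add(-14870, Add(N, Mul(-1, 24750))), -1) = Pow(Add(-14870, Add(-3436, Mul(-1, 24750))), -1) = Pow(Add(-14870, Add(-3436, -24750)), -1) = Pow(Add(-14870, -28186), -1) = Pow(-43056, -1) = Rational(-1, 43056)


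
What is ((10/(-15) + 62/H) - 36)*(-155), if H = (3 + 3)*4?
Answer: 63395/12 ≈ 5282.9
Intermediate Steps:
H = 24 (H = 6*4 = 24)
((10/(-15) + 62/H) - 36)*(-155) = ((10/(-15) + 62/24) - 36)*(-155) = ((10*(-1/15) + 62*(1/24)) - 36)*(-155) = ((-⅔ + 31/12) - 36)*(-155) = (23/12 - 36)*(-155) = -409/12*(-155) = 63395/12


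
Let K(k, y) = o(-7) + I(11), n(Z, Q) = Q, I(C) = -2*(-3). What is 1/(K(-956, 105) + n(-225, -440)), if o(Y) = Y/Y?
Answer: -1/433 ≈ -0.0023095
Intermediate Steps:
I(C) = 6
o(Y) = 1
K(k, y) = 7 (K(k, y) = 1 + 6 = 7)
1/(K(-956, 105) + n(-225, -440)) = 1/(7 - 440) = 1/(-433) = -1/433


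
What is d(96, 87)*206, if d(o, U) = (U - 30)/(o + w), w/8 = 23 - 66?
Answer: -5871/124 ≈ -47.347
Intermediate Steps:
w = -344 (w = 8*(23 - 66) = 8*(-43) = -344)
d(o, U) = (-30 + U)/(-344 + o) (d(o, U) = (U - 30)/(o - 344) = (-30 + U)/(-344 + o))
d(96, 87)*206 = ((-30 + 87)/(-344 + 96))*206 = (57/(-248))*206 = -1/248*57*206 = -57/248*206 = -5871/124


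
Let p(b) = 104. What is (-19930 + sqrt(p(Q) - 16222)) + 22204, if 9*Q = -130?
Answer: 2274 + I*sqrt(16118) ≈ 2274.0 + 126.96*I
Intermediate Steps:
Q = -130/9 (Q = (1/9)*(-130) = -130/9 ≈ -14.444)
(-19930 + sqrt(p(Q) - 16222)) + 22204 = (-19930 + sqrt(104 - 16222)) + 22204 = (-19930 + sqrt(-16118)) + 22204 = (-19930 + I*sqrt(16118)) + 22204 = 2274 + I*sqrt(16118)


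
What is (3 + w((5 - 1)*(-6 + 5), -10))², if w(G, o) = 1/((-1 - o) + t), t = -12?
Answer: 64/9 ≈ 7.1111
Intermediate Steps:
w(G, o) = 1/(-13 - o) (w(G, o) = 1/((-1 - o) - 12) = 1/(-13 - o))
(3 + w((5 - 1)*(-6 + 5), -10))² = (3 - 1/(13 - 10))² = (3 - 1/3)² = (3 - 1*⅓)² = (3 - ⅓)² = (8/3)² = 64/9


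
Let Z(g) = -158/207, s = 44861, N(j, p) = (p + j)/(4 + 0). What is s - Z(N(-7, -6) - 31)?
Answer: 9286385/207 ≈ 44862.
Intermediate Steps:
N(j, p) = j/4 + p/4 (N(j, p) = (j + p)/4 = (j + p)*(¼) = j/4 + p/4)
Z(g) = -158/207 (Z(g) = -158*1/207 = -158/207)
s - Z(N(-7, -6) - 31) = 44861 - 1*(-158/207) = 44861 + 158/207 = 9286385/207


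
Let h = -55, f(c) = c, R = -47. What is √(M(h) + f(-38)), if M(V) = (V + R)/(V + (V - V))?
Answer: 2*I*√27335/55 ≈ 6.0121*I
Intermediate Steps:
M(V) = (-47 + V)/V (M(V) = (V - 47)/(V + (V - V)) = (-47 + V)/(V + 0) = (-47 + V)/V)
√(M(h) + f(-38)) = √((-47 - 55)/(-55) - 38) = √(-1/55*(-102) - 38) = √(102/55 - 38) = √(-1988/55) = 2*I*√27335/55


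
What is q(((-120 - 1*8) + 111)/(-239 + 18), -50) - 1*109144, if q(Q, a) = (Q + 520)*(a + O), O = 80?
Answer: -1216042/13 ≈ -93542.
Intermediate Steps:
q(Q, a) = (80 + a)*(520 + Q) (q(Q, a) = (Q + 520)*(a + 80) = (520 + Q)*(80 + a) = (80 + a)*(520 + Q))
q(((-120 - 1*8) + 111)/(-239 + 18), -50) - 1*109144 = (41600 + 80*(((-120 - 1*8) + 111)/(-239 + 18)) + 520*(-50) + (((-120 - 1*8) + 111)/(-239 + 18))*(-50)) - 1*109144 = (41600 + 80*(((-120 - 8) + 111)/(-221)) - 26000 + (((-120 - 8) + 111)/(-221))*(-50)) - 109144 = (41600 + 80*((-128 + 111)*(-1/221)) - 26000 + ((-128 + 111)*(-1/221))*(-50)) - 109144 = (41600 + 80*(-17*(-1/221)) - 26000 - 17*(-1/221)*(-50)) - 109144 = (41600 + 80*(1/13) - 26000 + (1/13)*(-50)) - 109144 = (41600 + 80/13 - 26000 - 50/13) - 109144 = 202830/13 - 109144 = -1216042/13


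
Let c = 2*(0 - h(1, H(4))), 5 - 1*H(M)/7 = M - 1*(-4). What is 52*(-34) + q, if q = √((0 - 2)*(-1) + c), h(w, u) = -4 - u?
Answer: -1768 + 4*I*√2 ≈ -1768.0 + 5.6569*I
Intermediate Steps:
H(M) = 7 - 7*M (H(M) = 35 - 7*(M - 1*(-4)) = 35 - 7*(M + 4) = 35 - 7*(4 + M) = 35 + (-28 - 7*M) = 7 - 7*M)
c = -34 (c = 2*(0 - (-4 - (7 - 7*4))) = 2*(0 - (-4 - (7 - 28))) = 2*(0 - (-4 - 1*(-21))) = 2*(0 - (-4 + 21)) = 2*(0 - 1*17) = 2*(0 - 17) = 2*(-17) = -34)
q = 4*I*√2 (q = √((0 - 2)*(-1) - 34) = √(-2*(-1) - 34) = √(2 - 34) = √(-32) = 4*I*√2 ≈ 5.6569*I)
52*(-34) + q = 52*(-34) + 4*I*√2 = -1768 + 4*I*√2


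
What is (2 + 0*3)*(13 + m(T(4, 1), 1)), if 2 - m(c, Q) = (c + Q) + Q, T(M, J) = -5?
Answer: 36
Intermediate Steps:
m(c, Q) = 2 - c - 2*Q (m(c, Q) = 2 - ((c + Q) + Q) = 2 - ((Q + c) + Q) = 2 - (c + 2*Q) = 2 + (-c - 2*Q) = 2 - c - 2*Q)
(2 + 0*3)*(13 + m(T(4, 1), 1)) = (2 + 0*3)*(13 + (2 - 1*(-5) - 2*1)) = (2 + 0)*(13 + (2 + 5 - 2)) = 2*(13 + 5) = 2*18 = 36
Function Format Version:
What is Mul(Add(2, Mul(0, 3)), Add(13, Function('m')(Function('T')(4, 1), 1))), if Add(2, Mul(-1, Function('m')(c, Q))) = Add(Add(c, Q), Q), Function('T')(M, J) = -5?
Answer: 36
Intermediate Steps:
Function('m')(c, Q) = Add(2, Mul(-1, c), Mul(-2, Q)) (Function('m')(c, Q) = Add(2, Mul(-1, Add(Add(c, Q), Q))) = Add(2, Mul(-1, Add(Add(Q, c), Q))) = Add(2, Mul(-1, Add(c, Mul(2, Q)))) = Add(2, Add(Mul(-1, c), Mul(-2, Q))) = Add(2, Mul(-1, c), Mul(-2, Q)))
Mul(Add(2, Mul(0, 3)), Add(13, Function('m')(Function('T')(4, 1), 1))) = Mul(Add(2, Mul(0, 3)), Add(13, Add(2, Mul(-1, -5), Mul(-2, 1)))) = Mul(Add(2, 0), Add(13, Add(2, 5, -2))) = Mul(2, Add(13, 5)) = Mul(2, 18) = 36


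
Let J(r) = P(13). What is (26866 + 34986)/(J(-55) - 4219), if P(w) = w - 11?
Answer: -61852/4217 ≈ -14.667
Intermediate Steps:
P(w) = -11 + w
J(r) = 2 (J(r) = -11 + 13 = 2)
(26866 + 34986)/(J(-55) - 4219) = (26866 + 34986)/(2 - 4219) = 61852/(-4217) = 61852*(-1/4217) = -61852/4217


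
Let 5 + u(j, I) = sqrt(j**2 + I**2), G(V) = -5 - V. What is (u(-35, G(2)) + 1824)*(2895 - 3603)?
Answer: -1287852 - 4956*sqrt(26) ≈ -1.3131e+6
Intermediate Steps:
u(j, I) = -5 + sqrt(I**2 + j**2) (u(j, I) = -5 + sqrt(j**2 + I**2) = -5 + sqrt(I**2 + j**2))
(u(-35, G(2)) + 1824)*(2895 - 3603) = ((-5 + sqrt((-5 - 1*2)**2 + (-35)**2)) + 1824)*(2895 - 3603) = ((-5 + sqrt((-5 - 2)**2 + 1225)) + 1824)*(-708) = ((-5 + sqrt((-7)**2 + 1225)) + 1824)*(-708) = ((-5 + sqrt(49 + 1225)) + 1824)*(-708) = ((-5 + sqrt(1274)) + 1824)*(-708) = ((-5 + 7*sqrt(26)) + 1824)*(-708) = (1819 + 7*sqrt(26))*(-708) = -1287852 - 4956*sqrt(26)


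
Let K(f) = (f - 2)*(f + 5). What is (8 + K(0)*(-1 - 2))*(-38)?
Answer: -1444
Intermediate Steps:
K(f) = (-2 + f)*(5 + f)
(8 + K(0)*(-1 - 2))*(-38) = (8 + (-10 + 0**2 + 3*0)*(-1 - 2))*(-38) = (8 + (-10 + 0 + 0)*(-3))*(-38) = (8 - 10*(-3))*(-38) = (8 + 30)*(-38) = 38*(-38) = -1444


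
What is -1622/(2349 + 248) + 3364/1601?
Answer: 6139486/4157797 ≈ 1.4766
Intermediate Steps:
-1622/(2349 + 248) + 3364/1601 = -1622/2597 + 3364*(1/1601) = -1622*1/2597 + 3364/1601 = -1622/2597 + 3364/1601 = 6139486/4157797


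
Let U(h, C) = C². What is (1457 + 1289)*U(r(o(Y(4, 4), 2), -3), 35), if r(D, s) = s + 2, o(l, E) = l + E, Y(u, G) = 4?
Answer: 3363850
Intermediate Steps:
o(l, E) = E + l
r(D, s) = 2 + s
(1457 + 1289)*U(r(o(Y(4, 4), 2), -3), 35) = (1457 + 1289)*35² = 2746*1225 = 3363850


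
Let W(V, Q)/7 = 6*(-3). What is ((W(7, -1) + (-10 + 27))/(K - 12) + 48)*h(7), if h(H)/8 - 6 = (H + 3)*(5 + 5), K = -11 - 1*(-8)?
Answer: 702992/15 ≈ 46866.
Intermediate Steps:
K = -3 (K = -11 + 8 = -3)
W(V, Q) = -126 (W(V, Q) = 7*(6*(-3)) = 7*(-18) = -126)
h(H) = 288 + 80*H (h(H) = 48 + 8*((H + 3)*(5 + 5)) = 48 + 8*((3 + H)*10) = 48 + 8*(30 + 10*H) = 48 + (240 + 80*H) = 288 + 80*H)
((W(7, -1) + (-10 + 27))/(K - 12) + 48)*h(7) = ((-126 + (-10 + 27))/(-3 - 12) + 48)*(288 + 80*7) = ((-126 + 17)/(-15) + 48)*(288 + 560) = (-109*(-1/15) + 48)*848 = (109/15 + 48)*848 = (829/15)*848 = 702992/15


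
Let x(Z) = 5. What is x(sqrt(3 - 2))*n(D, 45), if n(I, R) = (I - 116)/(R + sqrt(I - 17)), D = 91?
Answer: -5625/1951 + 125*sqrt(74)/1951 ≈ -2.3320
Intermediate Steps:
n(I, R) = (-116 + I)/(R + sqrt(-17 + I))
x(sqrt(3 - 2))*n(D, 45) = 5*((-116 + 91)/(45 + sqrt(-17 + 91))) = 5*(-25/(45 + sqrt(74))) = -125/(45 + sqrt(74))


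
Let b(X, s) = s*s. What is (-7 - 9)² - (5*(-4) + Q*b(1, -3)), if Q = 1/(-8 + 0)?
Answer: 2217/8 ≈ 277.13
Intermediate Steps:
b(X, s) = s²
Q = -⅛ (Q = 1/(-8) = -⅛ ≈ -0.12500)
(-7 - 9)² - (5*(-4) + Q*b(1, -3)) = (-7 - 9)² - (5*(-4) - ⅛*(-3)²) = (-16)² - (-20 - ⅛*9) = 256 - (-20 - 9/8) = 256 - 1*(-169/8) = 256 + 169/8 = 2217/8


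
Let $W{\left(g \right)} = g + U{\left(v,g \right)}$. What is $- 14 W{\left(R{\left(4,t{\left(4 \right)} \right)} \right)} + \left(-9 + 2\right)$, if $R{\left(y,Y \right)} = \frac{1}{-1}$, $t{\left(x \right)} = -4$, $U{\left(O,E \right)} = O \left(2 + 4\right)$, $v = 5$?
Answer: $-413$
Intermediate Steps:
$U{\left(O,E \right)} = 6 O$ ($U{\left(O,E \right)} = O 6 = 6 O$)
$R{\left(y,Y \right)} = -1$
$W{\left(g \right)} = 30 + g$ ($W{\left(g \right)} = g + 6 \cdot 5 = g + 30 = 30 + g$)
$- 14 W{\left(R{\left(4,t{\left(4 \right)} \right)} \right)} + \left(-9 + 2\right) = - 14 \left(30 - 1\right) + \left(-9 + 2\right) = \left(-14\right) 29 - 7 = -406 - 7 = -413$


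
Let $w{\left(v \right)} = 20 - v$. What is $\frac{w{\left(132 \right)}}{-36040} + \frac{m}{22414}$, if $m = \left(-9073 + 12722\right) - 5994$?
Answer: $- \frac{1464347}{14425010} \approx -0.10151$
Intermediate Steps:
$m = -2345$ ($m = 3649 - 5994 = -2345$)
$\frac{w{\left(132 \right)}}{-36040} + \frac{m}{22414} = \frac{20 - 132}{-36040} - \frac{2345}{22414} = \left(20 - 132\right) \left(- \frac{1}{36040}\right) - \frac{335}{3202} = \left(-112\right) \left(- \frac{1}{36040}\right) - \frac{335}{3202} = \frac{14}{4505} - \frac{335}{3202} = - \frac{1464347}{14425010}$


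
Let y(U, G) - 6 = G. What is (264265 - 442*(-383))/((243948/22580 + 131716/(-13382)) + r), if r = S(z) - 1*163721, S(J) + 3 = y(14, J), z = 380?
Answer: -16375522587945/6169353484303 ≈ -2.6543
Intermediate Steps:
y(U, G) = 6 + G
S(J) = 3 + J (S(J) = -3 + (6 + J) = 3 + J)
r = -163338 (r = (3 + 380) - 1*163721 = 383 - 163721 = -163338)
(264265 - 442*(-383))/((243948/22580 + 131716/(-13382)) + r) = (264265 - 442*(-383))/((243948/22580 + 131716/(-13382)) - 163338) = (264265 + 169286)/((243948*(1/22580) + 131716*(-1/13382)) - 163338) = 433551/((60987/5645 - 65858/6691) - 163338) = 433551/(36295607/37770695 - 163338) = 433551/(-6169353484303/37770695) = 433551*(-37770695/6169353484303) = -16375522587945/6169353484303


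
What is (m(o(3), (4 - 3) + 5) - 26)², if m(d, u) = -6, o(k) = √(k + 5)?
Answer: 1024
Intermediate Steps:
o(k) = √(5 + k)
(m(o(3), (4 - 3) + 5) - 26)² = (-6 - 26)² = (-32)² = 1024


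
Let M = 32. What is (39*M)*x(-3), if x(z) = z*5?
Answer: -18720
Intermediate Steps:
x(z) = 5*z
(39*M)*x(-3) = (39*32)*(5*(-3)) = 1248*(-15) = -18720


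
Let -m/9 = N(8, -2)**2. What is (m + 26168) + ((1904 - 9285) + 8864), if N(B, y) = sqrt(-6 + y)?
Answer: 27723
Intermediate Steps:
m = 72 (m = -9*(sqrt(-6 - 2))**2 = -9*(sqrt(-8))**2 = -9*(2*I*sqrt(2))**2 = -9*(-8) = 72)
(m + 26168) + ((1904 - 9285) + 8864) = (72 + 26168) + ((1904 - 9285) + 8864) = 26240 + (-7381 + 8864) = 26240 + 1483 = 27723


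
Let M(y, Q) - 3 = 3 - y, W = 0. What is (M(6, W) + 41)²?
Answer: 1681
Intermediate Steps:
M(y, Q) = 6 - y (M(y, Q) = 3 + (3 - y) = 6 - y)
(M(6, W) + 41)² = ((6 - 1*6) + 41)² = ((6 - 6) + 41)² = (0 + 41)² = 41² = 1681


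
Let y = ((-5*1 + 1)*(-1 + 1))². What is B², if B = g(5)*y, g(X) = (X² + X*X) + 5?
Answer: 0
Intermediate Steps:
g(X) = 5 + 2*X² (g(X) = (X² + X²) + 5 = 2*X² + 5 = 5 + 2*X²)
y = 0 (y = ((-5 + 1)*0)² = (-4*0)² = 0² = 0)
B = 0 (B = (5 + 2*5²)*0 = (5 + 2*25)*0 = (5 + 50)*0 = 55*0 = 0)
B² = 0² = 0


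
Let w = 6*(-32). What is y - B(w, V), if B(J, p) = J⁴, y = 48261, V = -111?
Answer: -1358906235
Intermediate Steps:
w = -192
y - B(w, V) = 48261 - 1*(-192)⁴ = 48261 - 1*1358954496 = 48261 - 1358954496 = -1358906235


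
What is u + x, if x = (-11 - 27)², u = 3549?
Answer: 4993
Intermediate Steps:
x = 1444 (x = (-38)² = 1444)
u + x = 3549 + 1444 = 4993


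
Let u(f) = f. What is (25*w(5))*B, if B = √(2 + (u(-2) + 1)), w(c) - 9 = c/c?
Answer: 250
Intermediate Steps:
w(c) = 10 (w(c) = 9 + c/c = 9 + 1 = 10)
B = 1 (B = √(2 + (-2 + 1)) = √(2 - 1) = √1 = 1)
(25*w(5))*B = (25*10)*1 = 250*1 = 250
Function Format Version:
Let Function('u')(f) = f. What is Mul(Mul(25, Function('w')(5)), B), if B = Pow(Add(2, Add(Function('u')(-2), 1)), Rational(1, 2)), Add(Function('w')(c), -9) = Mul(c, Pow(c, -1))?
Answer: 250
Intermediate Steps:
Function('w')(c) = 10 (Function('w')(c) = Add(9, Mul(c, Pow(c, -1))) = Add(9, 1) = 10)
B = 1 (B = Pow(Add(2, Add(-2, 1)), Rational(1, 2)) = Pow(Add(2, -1), Rational(1, 2)) = Pow(1, Rational(1, 2)) = 1)
Mul(Mul(25, Function('w')(5)), B) = Mul(Mul(25, 10), 1) = Mul(250, 1) = 250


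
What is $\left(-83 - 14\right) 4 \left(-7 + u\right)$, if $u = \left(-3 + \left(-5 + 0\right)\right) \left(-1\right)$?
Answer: $-388$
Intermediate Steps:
$u = 8$ ($u = \left(-3 - 5\right) \left(-1\right) = \left(-8\right) \left(-1\right) = 8$)
$\left(-83 - 14\right) 4 \left(-7 + u\right) = \left(-83 - 14\right) 4 \left(-7 + 8\right) = - 97 \cdot 4 \cdot 1 = \left(-97\right) 4 = -388$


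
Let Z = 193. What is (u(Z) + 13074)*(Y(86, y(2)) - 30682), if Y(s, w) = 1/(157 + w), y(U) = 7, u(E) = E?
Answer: -66757514149/164 ≈ -4.0706e+8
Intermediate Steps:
(u(Z) + 13074)*(Y(86, y(2)) - 30682) = (193 + 13074)*(1/(157 + 7) - 30682) = 13267*(1/164 - 30682) = 13267*(-5031847/164) = -66757514149/164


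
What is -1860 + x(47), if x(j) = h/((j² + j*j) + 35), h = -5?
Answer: -8282585/4453 ≈ -1860.0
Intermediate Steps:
x(j) = -5/(35 + 2*j²) (x(j) = -5/((j² + j*j) + 35) = -5/((j² + j²) + 35) = -5/(2*j² + 35) = -5/(35 + 2*j²))
-1860 + x(47) = -1860 - 5/(35 + 2*47²) = -1860 - 5/(35 + 2*2209) = -1860 - 5/(35 + 4418) = -1860 - 5/4453 = -8282585/4453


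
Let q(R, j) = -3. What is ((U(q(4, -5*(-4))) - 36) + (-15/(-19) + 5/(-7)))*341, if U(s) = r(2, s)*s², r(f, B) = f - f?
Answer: -1629298/133 ≈ -12250.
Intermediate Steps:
r(f, B) = 0
U(s) = 0 (U(s) = 0*s² = 0)
((U(q(4, -5*(-4))) - 36) + (-15/(-19) + 5/(-7)))*341 = ((0 - 36) + (-15/(-19) + 5/(-7)))*341 = (-36 + (-15*(-1/19) + 5*(-⅐)))*341 = (-36 + (15/19 - 5/7))*341 = (-36 + 10/133)*341 = -4778/133*341 = -1629298/133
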